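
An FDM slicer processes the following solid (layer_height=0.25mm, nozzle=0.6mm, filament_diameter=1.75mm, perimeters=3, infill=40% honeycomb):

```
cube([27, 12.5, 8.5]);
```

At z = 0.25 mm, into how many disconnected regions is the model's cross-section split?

At z = 0.25 mm: the cube (footprint 27×12.5) is included at this height. The result has 1 disconnected region.

1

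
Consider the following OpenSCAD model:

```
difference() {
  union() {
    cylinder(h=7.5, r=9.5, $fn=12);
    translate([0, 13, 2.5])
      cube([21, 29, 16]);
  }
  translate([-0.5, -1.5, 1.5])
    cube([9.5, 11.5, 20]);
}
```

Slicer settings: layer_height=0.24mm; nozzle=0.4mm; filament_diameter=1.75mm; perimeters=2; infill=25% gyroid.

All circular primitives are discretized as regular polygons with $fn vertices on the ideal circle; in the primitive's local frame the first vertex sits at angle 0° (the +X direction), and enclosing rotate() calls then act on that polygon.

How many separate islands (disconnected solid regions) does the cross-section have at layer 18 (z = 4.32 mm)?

At z = 4.32 mm: the r=9.5 cylinder contributes a regular 12-gon of circumradius 9.5; the cube at (0, 13) (footprint 21×29) is included at this height; Combining (union): the 2 present regions are separate (no shared area or edge), so areas and boundary lengths simply add and each stays a separate island — 2 connected regions; the 9.5×11.5 cube at (-0.5, -1.5) contributes its full rectangle; Subtracting the remaining from the first: starting from that combined region, the 9.5×11.5 cube at (-0.5, -1.5) partially overlaps it — only the 86.19 mm² overlap (of its 109.25 mm²) is removed, clipping the outline — 2 connected regions. Overall, the cross-section has 2 separate islands. Island count = 2.

2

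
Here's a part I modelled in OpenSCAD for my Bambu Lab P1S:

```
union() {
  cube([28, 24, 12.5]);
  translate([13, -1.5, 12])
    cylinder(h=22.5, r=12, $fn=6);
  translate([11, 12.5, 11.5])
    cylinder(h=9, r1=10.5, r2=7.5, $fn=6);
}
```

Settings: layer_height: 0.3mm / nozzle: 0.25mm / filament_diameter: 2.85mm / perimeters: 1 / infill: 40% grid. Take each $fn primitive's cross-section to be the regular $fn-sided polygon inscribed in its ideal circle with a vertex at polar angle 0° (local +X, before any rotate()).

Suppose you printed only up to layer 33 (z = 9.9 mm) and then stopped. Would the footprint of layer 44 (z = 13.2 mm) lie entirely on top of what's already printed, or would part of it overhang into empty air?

part overhangs

Compare the two slices. At z = 9.9: the 28×24 cube contributes its full rectangle (area 672.00 mm²); the cylinder at (13, -1.5) does not reach this height (z outside [12, 34.5]); the cone at (11, 12.5) is not intersected at this z (z outside [11.5, 20.5]); Combining (union): only the 28×24 cube is present, so the union is just that shape — area = 672.00 mm². At z = 13.2: the cube is absent (z outside [0, 12.5]); the r=12 cylinder at (13, -1.5) contributes a regular 6-gon of circumradius 12 (area = (6/2)·12.000²·sin(360°/6) = 374.12 mm²); the cone at (11, 12.5) contributes a regular 6-gon of circumradius 9.933 (interpolated between r1=10.5 and r2=7.5 at t=0.189) (area = (6/2)·9.933²·sin(360°/6) = 256.36 mm²); Merging all regions: the regions partially overlap — summed areas 630.48 mm² minus the doubly-counted overlap 57.60 mm² gives 572.88 mm² — area = 572.88 mm². Checking containment: at z = 13.2 the cross-section extends beyond the z = 9.9 cross-section by about 221.76 mm².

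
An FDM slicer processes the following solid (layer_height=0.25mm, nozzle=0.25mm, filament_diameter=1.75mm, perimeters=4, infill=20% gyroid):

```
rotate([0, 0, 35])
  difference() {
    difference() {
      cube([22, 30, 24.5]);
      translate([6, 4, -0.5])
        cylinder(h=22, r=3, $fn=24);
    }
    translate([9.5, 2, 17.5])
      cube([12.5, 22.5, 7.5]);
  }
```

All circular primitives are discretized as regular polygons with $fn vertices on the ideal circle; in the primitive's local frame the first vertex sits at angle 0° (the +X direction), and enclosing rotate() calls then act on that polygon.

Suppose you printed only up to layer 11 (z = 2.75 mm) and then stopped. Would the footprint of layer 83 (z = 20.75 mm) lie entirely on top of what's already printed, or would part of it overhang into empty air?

Compare the two slices. At z = 2.75: the cube (footprint 22×30) is included at this height (area 660.00 mm²); the cylinder at (6, 4): section is a regular 24-gon, circumradius r=3 (area = (24/2)·3.000²·sin(360°/24) = 27.95 mm²); Taking the first minus the rest: starting from the 22×30 cube (660.00 mm²), the r=3 cylinder at (6, 4) lies wholly inside it (removes its full 27.95 mm² and its 18.80 mm outline becomes a hole wall) — area = 632.05 mm²; the cube at (9.5, 2) is absent (z outside [17.5, 25]); After the difference (first − rest): none of the subtracted shapes is present at this height, so the result so far is unchanged — area = 632.05 mm²; (rotated 35° about Z; rotation is an isometry so areas/perimeters/island counts are preserved). At z = 20.75: the 22×30 cube contributes its full rectangle (area 660.00 mm²); the r=3 cylinder at (6, 4) contributes a regular 24-gon of circumradius 3 (area = (24/2)·3.000²·sin(360°/24) = 27.95 mm²); After the difference (first − rest): starting from the 22×30 cube (660.00 mm²), the r=3 cylinder at (6, 4) lies wholly inside it (removes its full 27.95 mm² and its 18.80 mm outline becomes a hole wall) — area = 632.05 mm²; the cube at (9.5, 2) is present — its section is the full 12.5×22.5 rectangle (area 281.25 mm²); Taking the first minus the rest: starting from the result so far (632.05 mm²), the 12.5×22.5 cube at (9.5, 2) lies inside it touching the edge (removes its full 281.25 mm²) — area = 350.80 mm²; (whole slice rotated 35° about Z — lengths, areas and connectivity unchanged). Checking containment: the cross-section at z = 20.75 is a subset of the cross-section at z = 2.75.

entirely on top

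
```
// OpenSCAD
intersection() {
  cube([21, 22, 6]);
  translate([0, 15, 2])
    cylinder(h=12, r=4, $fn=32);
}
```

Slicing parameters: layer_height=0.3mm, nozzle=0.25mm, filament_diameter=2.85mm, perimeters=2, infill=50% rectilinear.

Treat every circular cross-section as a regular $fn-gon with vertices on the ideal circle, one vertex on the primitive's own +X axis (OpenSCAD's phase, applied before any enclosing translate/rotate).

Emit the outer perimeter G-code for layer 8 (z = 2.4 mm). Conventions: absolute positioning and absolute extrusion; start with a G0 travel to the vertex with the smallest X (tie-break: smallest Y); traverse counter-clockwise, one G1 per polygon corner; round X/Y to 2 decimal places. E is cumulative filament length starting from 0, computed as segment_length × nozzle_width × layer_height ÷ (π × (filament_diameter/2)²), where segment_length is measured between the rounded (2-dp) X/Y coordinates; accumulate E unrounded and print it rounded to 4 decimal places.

At z = 2.4 mm: the cube (footprint 21×22) is included at this height; the cylinder at (0, 15): section is a regular 32-gon, circumradius r=4; Keeping only the common overlap: the r=4 cylinder at (0, 15) partially overlaps the 21×22 cube; clipping to the common part keeps 24.97 mm² — 1 connected region. The outline is a single polygon with 17 vertices. Extrusion per mm of travel: 0.25 × 0.3 / (π × 1.425²) = 0.011757. Accumulating E over each segment gives final E = 0.2416.

G0 X0.00 Y11.00 Z2.40
G1 X0.78 Y11.08 E0.0092
G1 X1.53 Y11.30 E0.0184
G1 X2.22 Y11.67 E0.0276
G1 X2.83 Y12.17 E0.0369
G1 X3.33 Y12.78 E0.0462
G1 X3.70 Y13.47 E0.0554
G1 X3.92 Y14.22 E0.0646
G1 X4.00 Y15.00 E0.0738
G1 X3.92 Y15.78 E0.0830
G1 X3.70 Y16.53 E0.0922
G1 X3.33 Y17.22 E0.1014
G1 X2.83 Y17.83 E0.1107
G1 X2.22 Y18.33 E0.1199
G1 X1.53 Y18.70 E0.1291
G1 X0.78 Y18.92 E0.1383
G1 X0.00 Y19.00 E0.1475
G1 X0.00 Y11.00 E0.2416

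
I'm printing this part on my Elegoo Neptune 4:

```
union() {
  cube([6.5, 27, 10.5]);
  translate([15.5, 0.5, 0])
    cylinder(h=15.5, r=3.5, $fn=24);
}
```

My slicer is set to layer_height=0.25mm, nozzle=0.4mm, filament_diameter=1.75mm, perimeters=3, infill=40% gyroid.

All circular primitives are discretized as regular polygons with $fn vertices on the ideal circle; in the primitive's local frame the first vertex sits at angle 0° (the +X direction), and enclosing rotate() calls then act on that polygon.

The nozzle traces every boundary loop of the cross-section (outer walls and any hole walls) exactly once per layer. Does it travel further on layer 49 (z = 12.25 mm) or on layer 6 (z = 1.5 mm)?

Layer 49 (z = 12.25): the cube is absent (z outside [0, 10.5]); the r=3.5 cylinder at (15.5, 0.5) contributes a regular 24-gon of circumradius 3.5 (perimeter = 2·24·3.500·sin(180°/24) = 21.93 mm); Merging all regions: only the r=3.5 cylinder at (15.5, 0.5) is present, so the union is just that shape — boundary = 21.93 mm. So its perimeter = 21.93 mm. Layer 6 (z = 1.5): the 6.5×27 cube contributes its full rectangle (perimeter 67.00 mm); the cylinder at (15.5, 0.5): section is a regular 24-gon, circumradius r=3.5 (perimeter = 2·24·3.500·sin(180°/24) = 21.93 mm); Taking the union: the 2 present regions are separate (no shared area or edge), so areas and boundary lengths simply add and each stays a separate island — boundary = 88.93 mm. So its perimeter = 88.93 mm. Layer 6 is larger (88.93 vs 21.93 mm).

layer 6 (z = 1.5 mm)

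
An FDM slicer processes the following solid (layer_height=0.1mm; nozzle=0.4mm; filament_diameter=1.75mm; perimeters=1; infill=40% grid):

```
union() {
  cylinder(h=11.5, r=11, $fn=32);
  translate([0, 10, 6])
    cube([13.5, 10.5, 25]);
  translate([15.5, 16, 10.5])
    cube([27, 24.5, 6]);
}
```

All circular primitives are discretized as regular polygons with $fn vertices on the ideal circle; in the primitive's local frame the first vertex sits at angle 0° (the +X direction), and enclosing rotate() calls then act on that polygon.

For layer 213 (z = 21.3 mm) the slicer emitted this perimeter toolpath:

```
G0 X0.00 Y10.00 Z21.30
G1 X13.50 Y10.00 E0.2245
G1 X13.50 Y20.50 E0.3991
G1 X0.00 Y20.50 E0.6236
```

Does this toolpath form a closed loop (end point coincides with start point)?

Start point (G0): (0.00, 10.00). End point (last G1): the path does not return to the start — open.

no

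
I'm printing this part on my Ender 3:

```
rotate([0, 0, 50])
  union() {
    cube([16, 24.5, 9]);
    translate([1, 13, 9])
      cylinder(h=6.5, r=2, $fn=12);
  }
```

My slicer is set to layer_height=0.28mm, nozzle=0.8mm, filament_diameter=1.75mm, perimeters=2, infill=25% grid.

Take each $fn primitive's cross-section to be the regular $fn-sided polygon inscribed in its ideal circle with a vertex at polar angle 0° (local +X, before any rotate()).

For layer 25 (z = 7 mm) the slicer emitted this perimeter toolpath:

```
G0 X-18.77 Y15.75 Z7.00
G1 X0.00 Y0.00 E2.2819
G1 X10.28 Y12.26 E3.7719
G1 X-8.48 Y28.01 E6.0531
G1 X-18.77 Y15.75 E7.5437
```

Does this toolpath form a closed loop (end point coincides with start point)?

Start point (G0): (-18.77, 15.75). End point (last G1): the path returns to the start — closed.

yes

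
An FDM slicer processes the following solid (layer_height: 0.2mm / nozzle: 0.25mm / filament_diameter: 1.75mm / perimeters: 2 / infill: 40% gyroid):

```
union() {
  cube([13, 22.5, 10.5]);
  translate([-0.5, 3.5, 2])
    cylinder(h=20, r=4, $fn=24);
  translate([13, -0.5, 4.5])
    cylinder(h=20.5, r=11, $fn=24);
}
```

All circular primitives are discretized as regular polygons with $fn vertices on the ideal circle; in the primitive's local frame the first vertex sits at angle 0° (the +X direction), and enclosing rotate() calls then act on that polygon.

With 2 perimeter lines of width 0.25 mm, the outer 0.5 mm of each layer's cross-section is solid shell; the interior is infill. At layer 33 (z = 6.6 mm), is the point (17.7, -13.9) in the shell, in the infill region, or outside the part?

outside

At z = 6.6 mm: the cube is present — its section is the full 13×22.5 rectangle; the cylinder at (-0.5, 3.5): section is a regular 24-gon, circumradius r=4; the cylinder at (13, -0.5): section is a regular 24-gon, circumradius r=11; Taking the union: the regions partially overlap (shared area 108.97 mm²), so overlapping operands fuse into one piece — 1 connected region. Overall, the cross-section is a single solid region. The nearest boundary edge runs (18.50, -10.03)→(15.85, -11.13); distance from the point to it = 3.27 mm. The point is not inside any of the regions above, so it lies outside the cross-section (3.27 mm from the nearest boundary).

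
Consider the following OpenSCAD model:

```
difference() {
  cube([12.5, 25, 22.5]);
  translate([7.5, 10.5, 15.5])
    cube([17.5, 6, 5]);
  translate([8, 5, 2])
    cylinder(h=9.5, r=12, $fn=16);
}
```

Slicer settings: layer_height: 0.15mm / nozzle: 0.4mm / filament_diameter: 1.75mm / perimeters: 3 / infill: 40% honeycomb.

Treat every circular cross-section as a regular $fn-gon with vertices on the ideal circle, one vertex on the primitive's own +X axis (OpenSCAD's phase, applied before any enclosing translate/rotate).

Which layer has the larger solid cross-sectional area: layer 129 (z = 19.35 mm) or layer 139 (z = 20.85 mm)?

layer 139 (z = 20.85 mm)

Layer 129 (z = 19.35): the cube (footprint 12.5×25) is included at this height (area 312.50 mm²); the cube at (7.5, 10.5) is present — its section is the full 17.5×6 rectangle (area 105.00 mm²); the cylinder at (8, 5) does not reach this height (z outside [2, 11.5]); Subtracting the remaining from the first: starting from the 12.5×25 cube (312.50 mm²), the 17.5×6 cube at (7.5, 10.5) partially overlaps it — only the 30.00 mm² overlap (of its 105.00 mm²) is removed, clipping the outline — area = 282.50 mm². So its area = 282.50 mm². Layer 139 (z = 20.85): the 12.5×25 cube contributes its full rectangle (area 312.50 mm²); the cube at (7.5, 10.5) does not reach this height (z outside [15.5, 20.5]); the cylinder at (8, 5) does not reach this height (z outside [2, 11.5]); Subtracting the remaining from the first: none of the subtracted shapes is present at this height, so the 12.5×25 cube is unchanged — area = 312.50 mm². So its area = 312.50 mm². Layer 139 is larger (312.50 vs 282.50 mm²).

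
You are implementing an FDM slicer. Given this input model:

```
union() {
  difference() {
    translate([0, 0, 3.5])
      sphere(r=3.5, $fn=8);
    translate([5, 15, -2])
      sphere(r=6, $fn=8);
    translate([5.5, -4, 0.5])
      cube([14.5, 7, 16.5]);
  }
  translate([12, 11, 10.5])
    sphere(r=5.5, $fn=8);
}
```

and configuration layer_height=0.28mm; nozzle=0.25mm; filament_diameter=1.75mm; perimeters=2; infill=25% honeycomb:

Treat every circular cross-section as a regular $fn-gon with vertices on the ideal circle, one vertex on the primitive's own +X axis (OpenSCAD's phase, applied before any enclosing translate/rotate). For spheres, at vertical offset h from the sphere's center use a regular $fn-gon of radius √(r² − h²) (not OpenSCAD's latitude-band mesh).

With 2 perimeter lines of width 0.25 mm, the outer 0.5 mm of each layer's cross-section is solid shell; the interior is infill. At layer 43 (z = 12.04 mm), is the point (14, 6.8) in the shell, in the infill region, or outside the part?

shell

At z = 12.04 mm: the sphere is absent (|z−center|=8.540 > r=3.5); the sphere at (5, 15) is not intersected at this z (|z−center|=14.040 > r=6); the 14.5×7 cube at (5.5, -4) contributes its full rectangle; Taking the first minus the rest: the first operand is absent here, so nothing remains; the sphere at (12, 11): section is a regular 8-gon, circumradius = √(r²−h²) = √(5.5²−1.54²) = 5.280; Combining (union): only the r=5.5 sphere at (12, 11) is present, so the union is just that shape — 1 connected region. Overall, the cross-section is a single solid region. The nearest boundary edge runs (12.00, 5.72)→(15.73, 7.27); distance from the point to it = 0.23 mm. The point is inside the cross-section, 0.23 mm from the nearest boundary — within the 0.5 mm shell band (2 × 0.25).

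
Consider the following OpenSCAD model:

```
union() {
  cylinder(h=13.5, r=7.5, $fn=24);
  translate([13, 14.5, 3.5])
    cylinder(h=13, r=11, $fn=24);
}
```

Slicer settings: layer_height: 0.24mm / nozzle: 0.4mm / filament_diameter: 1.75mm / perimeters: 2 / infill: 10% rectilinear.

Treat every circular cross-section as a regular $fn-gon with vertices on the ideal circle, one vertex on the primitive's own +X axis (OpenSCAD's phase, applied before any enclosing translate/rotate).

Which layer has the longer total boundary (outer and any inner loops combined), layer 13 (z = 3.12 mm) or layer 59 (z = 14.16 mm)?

layer 59 (z = 14.16 mm)

Layer 13 (z = 3.12): the r=7.5 cylinder contributes a regular 24-gon of circumradius 7.5 (perimeter = 2·24·7.500·sin(180°/24) = 46.99 mm); the cylinder at (13, 14.5) is not intersected at this z (z outside [3.5, 16.5]); Taking the union: only the r=7.5 cylinder is present, so the union is just that shape — boundary = 46.99 mm. So its perimeter = 46.99 mm. Layer 59 (z = 14.16): the cylinder does not reach this height (z outside [0, 13.5]); the cylinder at (13, 14.5): section is a regular 24-gon, circumradius r=11 (perimeter = 2·24·11.000·sin(180°/24) = 68.92 mm); Combining (union): only the r=11 cylinder at (13, 14.5) is present, so the union is just that shape — boundary = 68.92 mm. So its perimeter = 68.92 mm. Layer 59 is larger (68.92 vs 46.99 mm).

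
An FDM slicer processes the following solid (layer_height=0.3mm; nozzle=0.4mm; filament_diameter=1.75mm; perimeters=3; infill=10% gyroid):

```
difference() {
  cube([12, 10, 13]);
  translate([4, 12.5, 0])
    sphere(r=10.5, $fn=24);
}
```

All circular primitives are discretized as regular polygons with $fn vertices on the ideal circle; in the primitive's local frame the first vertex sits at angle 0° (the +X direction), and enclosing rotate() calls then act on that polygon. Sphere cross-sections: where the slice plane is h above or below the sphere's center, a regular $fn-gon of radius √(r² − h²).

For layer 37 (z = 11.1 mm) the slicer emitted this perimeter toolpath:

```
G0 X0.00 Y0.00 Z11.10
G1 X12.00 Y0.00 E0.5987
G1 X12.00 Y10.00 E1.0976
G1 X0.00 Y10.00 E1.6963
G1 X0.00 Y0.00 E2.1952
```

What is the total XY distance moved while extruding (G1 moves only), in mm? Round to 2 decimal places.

44.00 mm

Sum the Euclidean lengths of each G1 segment: total = 44.00 mm.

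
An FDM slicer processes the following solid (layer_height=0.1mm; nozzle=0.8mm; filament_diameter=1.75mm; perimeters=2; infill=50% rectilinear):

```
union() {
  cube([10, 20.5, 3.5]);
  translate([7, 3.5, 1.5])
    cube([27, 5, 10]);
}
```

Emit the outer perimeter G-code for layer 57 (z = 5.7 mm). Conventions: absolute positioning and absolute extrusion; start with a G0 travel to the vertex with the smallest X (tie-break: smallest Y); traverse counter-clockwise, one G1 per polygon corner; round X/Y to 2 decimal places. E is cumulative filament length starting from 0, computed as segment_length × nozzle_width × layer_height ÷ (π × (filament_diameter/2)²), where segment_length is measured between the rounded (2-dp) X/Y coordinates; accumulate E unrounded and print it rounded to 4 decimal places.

G0 X7.00 Y3.50 Z5.70
G1 X34.00 Y3.50 E0.8980
G1 X34.00 Y8.50 E1.0643
G1 X7.00 Y8.50 E1.9623
G1 X7.00 Y3.50 E2.1286

At z = 5.7 mm: the cube is not intersected at this z (z outside [0, 3.5]); the cube at (7, 3.5) is present — its section is the full 27×5 rectangle; Merging all regions: only the 27×5 cube at (7, 3.5) is present, so the union is just that shape — 1 connected region. The outline is a single polygon with 4 vertices. Extrusion per mm of travel: 0.8 × 0.1 / (π × 0.875²) = 0.033260. Accumulating E over each segment gives final E = 2.1286.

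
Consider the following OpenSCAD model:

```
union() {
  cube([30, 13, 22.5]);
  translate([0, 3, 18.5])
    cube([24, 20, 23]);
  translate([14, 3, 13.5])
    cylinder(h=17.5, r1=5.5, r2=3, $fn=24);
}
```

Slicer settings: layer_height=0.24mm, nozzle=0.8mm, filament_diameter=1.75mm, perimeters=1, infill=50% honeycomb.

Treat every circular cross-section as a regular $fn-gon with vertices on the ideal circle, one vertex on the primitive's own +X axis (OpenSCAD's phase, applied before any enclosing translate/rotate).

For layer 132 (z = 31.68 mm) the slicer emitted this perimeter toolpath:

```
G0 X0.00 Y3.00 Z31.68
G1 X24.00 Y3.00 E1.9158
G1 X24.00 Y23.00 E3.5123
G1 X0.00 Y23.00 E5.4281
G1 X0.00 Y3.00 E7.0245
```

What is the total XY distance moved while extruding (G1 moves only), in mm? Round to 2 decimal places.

88.00 mm

Sum the Euclidean lengths of each G1 segment: total = 88.00 mm.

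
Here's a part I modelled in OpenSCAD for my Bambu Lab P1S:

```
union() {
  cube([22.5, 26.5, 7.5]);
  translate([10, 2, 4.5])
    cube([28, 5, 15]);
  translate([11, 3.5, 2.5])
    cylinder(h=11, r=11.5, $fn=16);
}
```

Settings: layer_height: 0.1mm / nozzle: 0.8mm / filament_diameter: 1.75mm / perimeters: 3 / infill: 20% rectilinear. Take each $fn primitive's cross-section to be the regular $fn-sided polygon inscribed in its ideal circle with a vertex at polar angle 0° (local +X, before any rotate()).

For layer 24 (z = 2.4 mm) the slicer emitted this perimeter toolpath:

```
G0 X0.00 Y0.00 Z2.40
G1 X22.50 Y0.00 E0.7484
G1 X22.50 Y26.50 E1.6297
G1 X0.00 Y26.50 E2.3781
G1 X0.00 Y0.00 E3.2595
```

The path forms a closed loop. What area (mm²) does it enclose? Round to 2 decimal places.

Apply the shoelace formula to the sequence of (X, Y) vertices; enclosed area = 596.25 mm².

596.25 mm²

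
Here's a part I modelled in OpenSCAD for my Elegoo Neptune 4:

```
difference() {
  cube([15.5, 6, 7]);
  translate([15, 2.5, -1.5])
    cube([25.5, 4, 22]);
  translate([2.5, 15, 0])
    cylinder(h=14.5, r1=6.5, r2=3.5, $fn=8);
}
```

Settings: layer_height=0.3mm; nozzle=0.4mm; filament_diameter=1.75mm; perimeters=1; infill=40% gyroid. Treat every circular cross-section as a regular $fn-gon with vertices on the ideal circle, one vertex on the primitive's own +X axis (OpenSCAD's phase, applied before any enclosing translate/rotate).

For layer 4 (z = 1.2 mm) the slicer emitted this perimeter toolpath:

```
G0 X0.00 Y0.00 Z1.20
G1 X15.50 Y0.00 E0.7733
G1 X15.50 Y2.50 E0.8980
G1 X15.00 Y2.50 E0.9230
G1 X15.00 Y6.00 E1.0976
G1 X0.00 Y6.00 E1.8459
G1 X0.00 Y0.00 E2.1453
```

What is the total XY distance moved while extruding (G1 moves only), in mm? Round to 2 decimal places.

43.00 mm

Sum the Euclidean lengths of each G1 segment: total = 43.00 mm.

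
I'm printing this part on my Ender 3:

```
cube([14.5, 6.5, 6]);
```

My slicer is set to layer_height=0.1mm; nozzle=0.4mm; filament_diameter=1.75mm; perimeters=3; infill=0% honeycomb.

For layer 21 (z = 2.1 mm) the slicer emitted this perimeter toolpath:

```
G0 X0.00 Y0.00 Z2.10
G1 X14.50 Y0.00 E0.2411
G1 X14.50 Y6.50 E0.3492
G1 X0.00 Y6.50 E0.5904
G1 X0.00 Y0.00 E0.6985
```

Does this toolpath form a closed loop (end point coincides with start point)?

Start point (G0): (0.00, 0.00). End point (last G1): the path returns to the start — closed.

yes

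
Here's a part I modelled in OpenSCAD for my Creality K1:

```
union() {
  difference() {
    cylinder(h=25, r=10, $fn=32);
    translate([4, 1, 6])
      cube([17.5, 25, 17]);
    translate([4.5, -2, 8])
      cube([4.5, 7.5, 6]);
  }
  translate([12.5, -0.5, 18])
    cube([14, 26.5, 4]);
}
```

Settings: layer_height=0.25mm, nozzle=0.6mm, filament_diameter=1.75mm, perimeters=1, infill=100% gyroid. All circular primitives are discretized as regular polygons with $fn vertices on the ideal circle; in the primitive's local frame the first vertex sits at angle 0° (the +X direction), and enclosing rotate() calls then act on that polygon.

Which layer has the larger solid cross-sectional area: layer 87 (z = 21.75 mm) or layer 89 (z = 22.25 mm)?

Layer 87 (z = 21.75): the cylinder: section is a regular 32-gon, circumradius r=10 (area = (32/2)·10.000²·sin(360°/32) = 312.14 mm²); the cube at (4, 1) (footprint 17.5×25) is included at this height (area 437.50 mm²); the cube at (4.5, -2) is not intersected at this z (z outside [8, 14]); After the difference (first − rest): starting from the r=10 cylinder (312.14 mm²), the 17.5×25 cube at (4, 1) partially overlaps it — only the 33.31 mm² overlap (of its 437.50 mm²) is removed, clipping the outline — area = 278.84 mm²; the 14×26.5 cube at (12.5, -0.5) contributes its full rectangle (area 371.00 mm²); Merging all regions: the 2 present regions are separate (no shared area or edge), so areas and boundary lengths simply add and each stays a separate island — area = 649.84 mm². So its area = 649.84 mm². Layer 89 (z = 22.25): the r=10 cylinder gives a regular 32-gon of circumradius 10 (constant along its height) (area = (32/2)·10.000²·sin(360°/32) = 312.14 mm²); the 17.5×25 cube at (4, 1) contributes its full rectangle (area 437.50 mm²); the cube at (4.5, -2) is not intersected at this z (z outside [8, 14]); After the difference (first − rest): starting from the r=10 cylinder (312.14 mm²), the 17.5×25 cube at (4, 1) partially overlaps it — only the 33.31 mm² overlap (of its 437.50 mm²) is removed, clipping the outline — area = 278.84 mm²; the cube at (12.5, -0.5) is not intersected at this z (z outside [18, 22]); Taking the union: only the result so far is present, so the union is just that shape — area = 278.84 mm². So its area = 278.84 mm². Layer 87 is larger (649.84 vs 278.84 mm²).

layer 87 (z = 21.75 mm)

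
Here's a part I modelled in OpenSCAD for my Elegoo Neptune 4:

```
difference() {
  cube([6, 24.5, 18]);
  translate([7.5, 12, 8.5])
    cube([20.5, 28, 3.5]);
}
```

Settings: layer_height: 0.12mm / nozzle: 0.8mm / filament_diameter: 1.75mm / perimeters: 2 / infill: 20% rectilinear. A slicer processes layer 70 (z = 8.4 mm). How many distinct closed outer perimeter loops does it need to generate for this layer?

1

At z = 8.4 mm: the cube (footprint 6×24.5) is included at this height; the cube at (7.5, 12) does not reach this height (z outside [8.5, 12]); After the difference (first − rest): none of the subtracted shapes is present at this height, so the 6×24.5 cube is unchanged — 1 connected region. The result has 1 disconnected region.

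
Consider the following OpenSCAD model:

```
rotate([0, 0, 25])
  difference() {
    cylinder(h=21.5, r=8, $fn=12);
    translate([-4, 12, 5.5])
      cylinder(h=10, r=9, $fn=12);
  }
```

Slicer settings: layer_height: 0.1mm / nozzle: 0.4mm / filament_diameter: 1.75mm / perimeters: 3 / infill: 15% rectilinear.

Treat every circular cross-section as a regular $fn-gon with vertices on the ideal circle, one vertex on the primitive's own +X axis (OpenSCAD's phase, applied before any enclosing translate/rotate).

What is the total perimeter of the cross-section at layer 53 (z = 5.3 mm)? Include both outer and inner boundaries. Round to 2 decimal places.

At z = 5.3 mm: the r=8 cylinder contributes a regular 12-gon of circumradius 8 (perimeter = 2·12·8.000·sin(180°/12) = 49.69 mm); the cylinder at (-4, 12) is absent (z outside [5.5, 15.5]); Subtracting the remaining from the first: none of the subtracted shapes is present at this height, so the r=8 cylinder is unchanged — boundary = 49.69 mm; (rotated 25° about Z; rotation is an isometry so areas/perimeters/island counts are preserved). Overall, the cross-section is a single solid region. Total boundary length (outer) = 49.69 mm.

49.69 mm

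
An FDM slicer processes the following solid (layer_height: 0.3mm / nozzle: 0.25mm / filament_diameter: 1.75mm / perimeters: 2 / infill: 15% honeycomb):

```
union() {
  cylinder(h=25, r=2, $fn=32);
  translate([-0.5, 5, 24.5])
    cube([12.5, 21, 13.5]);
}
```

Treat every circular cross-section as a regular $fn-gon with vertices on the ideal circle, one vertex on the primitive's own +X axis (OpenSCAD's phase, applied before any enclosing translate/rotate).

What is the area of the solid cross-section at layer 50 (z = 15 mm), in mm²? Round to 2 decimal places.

12.49 mm²

At z = 15 mm: the r=2 cylinder gives a regular 32-gon of circumradius 2 (constant along its height) (area = (32/2)·2.000²·sin(360°/32) = 12.49 mm²); the cube at (-0.5, 5) is absent (z outside [24.5, 38]); Combining (union): only the r=2 cylinder is present, so the union is just that shape — area = 12.49 mm². Overall, the cross-section is a single solid region. Net area = 12.49 mm².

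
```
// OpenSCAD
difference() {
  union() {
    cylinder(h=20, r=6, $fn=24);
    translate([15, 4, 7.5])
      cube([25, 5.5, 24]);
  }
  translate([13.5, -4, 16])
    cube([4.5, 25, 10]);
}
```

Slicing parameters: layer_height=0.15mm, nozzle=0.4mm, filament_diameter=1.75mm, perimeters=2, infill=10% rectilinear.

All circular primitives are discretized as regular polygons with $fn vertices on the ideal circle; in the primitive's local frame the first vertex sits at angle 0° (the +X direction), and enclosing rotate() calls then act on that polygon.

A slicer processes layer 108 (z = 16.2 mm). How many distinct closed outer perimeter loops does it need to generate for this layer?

2

At z = 16.2 mm: the cylinder: section is a regular 24-gon, circumradius r=6; the 25×5.5 cube at (15, 4) contributes its full rectangle; Taking the union: the 2 present regions are separate (no shared area or edge), so areas and boundary lengths simply add and each stays a separate island — 2 connected regions; the 4.5×25 cube at (13.5, -4) contributes its full rectangle; Subtracting the remaining from the first: starting from that combined region, the 4.5×25 cube at (13.5, -4) partially overlaps it — only the 16.50 mm² overlap (of its 112.50 mm²) is removed, clipping the outline — 2 connected regions. The result has 2 disconnected regions.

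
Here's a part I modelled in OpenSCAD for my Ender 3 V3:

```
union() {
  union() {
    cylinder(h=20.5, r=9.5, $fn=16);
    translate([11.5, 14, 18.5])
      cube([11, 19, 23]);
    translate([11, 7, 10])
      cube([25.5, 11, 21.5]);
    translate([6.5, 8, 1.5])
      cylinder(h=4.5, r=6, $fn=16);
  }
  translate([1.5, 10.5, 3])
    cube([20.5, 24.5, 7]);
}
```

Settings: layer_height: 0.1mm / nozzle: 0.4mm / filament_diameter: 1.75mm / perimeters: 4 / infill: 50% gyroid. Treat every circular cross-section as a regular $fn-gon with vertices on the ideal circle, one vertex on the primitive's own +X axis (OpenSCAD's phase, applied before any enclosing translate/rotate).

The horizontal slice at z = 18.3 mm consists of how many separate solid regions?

At z = 18.3 mm: the r=9.5 cylinder gives a regular 16-gon of circumradius 9.5 (constant along its height); the cube at (11.5, 14) is not intersected at this z (z outside [18.5, 41.5]); the cube at (11, 7) (footprint 25.5×11) is included at this height; the cylinder at (6.5, 8) does not reach this height (z outside [1.5, 6]); Taking the union: the 2 present regions are separate (no shared area or edge), so areas and boundary lengths simply add and each stays a separate island — 2 connected regions; the cube at (1.5, 10.5) is not intersected at this z (z outside [3, 10]); Merging all regions: only the result so far is present, so the union is just that shape — 2 connected regions. The result has 2 disconnected regions.

2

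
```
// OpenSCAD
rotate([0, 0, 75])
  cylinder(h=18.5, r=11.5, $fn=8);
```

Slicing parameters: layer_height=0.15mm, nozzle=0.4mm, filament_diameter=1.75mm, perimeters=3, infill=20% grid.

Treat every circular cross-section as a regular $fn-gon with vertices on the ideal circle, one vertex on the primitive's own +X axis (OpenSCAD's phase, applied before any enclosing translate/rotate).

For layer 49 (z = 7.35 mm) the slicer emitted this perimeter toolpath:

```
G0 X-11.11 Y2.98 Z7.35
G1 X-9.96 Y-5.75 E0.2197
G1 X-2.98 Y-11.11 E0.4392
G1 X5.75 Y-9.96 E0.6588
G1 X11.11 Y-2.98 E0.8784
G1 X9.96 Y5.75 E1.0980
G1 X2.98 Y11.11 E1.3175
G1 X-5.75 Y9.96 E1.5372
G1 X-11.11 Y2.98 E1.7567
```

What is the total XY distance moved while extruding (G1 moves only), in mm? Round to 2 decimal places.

70.42 mm

Sum the Euclidean lengths of each G1 segment: total = 70.42 mm.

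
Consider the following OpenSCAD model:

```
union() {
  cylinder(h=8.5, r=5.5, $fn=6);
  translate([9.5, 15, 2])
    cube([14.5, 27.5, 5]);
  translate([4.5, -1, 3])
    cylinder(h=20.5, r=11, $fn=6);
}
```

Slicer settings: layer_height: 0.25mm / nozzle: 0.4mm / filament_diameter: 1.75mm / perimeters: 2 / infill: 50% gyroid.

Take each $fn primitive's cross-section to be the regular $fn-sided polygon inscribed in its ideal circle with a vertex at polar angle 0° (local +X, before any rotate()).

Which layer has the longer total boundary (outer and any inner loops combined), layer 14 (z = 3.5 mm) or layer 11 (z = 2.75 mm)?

layer 14 (z = 3.5 mm)

Layer 14 (z = 3.5): the r=5.5 cylinder contributes a regular 6-gon of circumradius 5.5 (perimeter = 2·6·5.500·sin(180°/6) = 33.00 mm); the cube at (9.5, 15) is present — its section is the full 14.5×27.5 rectangle (perimeter 84.00 mm); the cylinder at (4.5, -1): section is a regular 6-gon, circumradius r=11 (perimeter = 2·6·11.000·sin(180°/6) = 66.00 mm); Combining (union): the regions partially overlap (shared area 78.59 mm²), so the edge portions inside another operand are dropped and the merged outline is re-measured after clipping — boundary = 150.00 mm. So its perimeter = 150.00 mm. Layer 11 (z = 2.75): the r=5.5 cylinder contributes a regular 6-gon of circumradius 5.5 (perimeter = 2·6·5.500·sin(180°/6) = 33.00 mm); the cube at (9.5, 15) (footprint 14.5×27.5) is included at this height (perimeter 84.00 mm); the cylinder at (4.5, -1) is not intersected at this z (z outside [3, 23.5]); Taking the union: the 2 present regions are separate (no shared area or edge), so areas and boundary lengths simply add and each stays a separate island — boundary = 117.00 mm. So its perimeter = 117.00 mm. Layer 14 is larger (150.00 vs 117.00 mm).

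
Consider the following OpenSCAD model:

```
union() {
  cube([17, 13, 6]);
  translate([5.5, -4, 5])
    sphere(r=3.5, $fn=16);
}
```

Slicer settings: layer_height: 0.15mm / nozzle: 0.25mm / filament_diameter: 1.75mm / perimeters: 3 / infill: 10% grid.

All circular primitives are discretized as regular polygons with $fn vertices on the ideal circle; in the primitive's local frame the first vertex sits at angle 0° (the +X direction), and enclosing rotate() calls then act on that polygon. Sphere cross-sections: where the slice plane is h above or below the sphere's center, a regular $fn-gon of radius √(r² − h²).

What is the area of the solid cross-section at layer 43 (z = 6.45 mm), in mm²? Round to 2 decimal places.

At z = 6.45 mm: the cube does not reach this height (z outside [0, 6]); the r=3.5 sphere at (5.5, -4) contributes a regular 16-gon of circumradius √(3.5²−1.45²) = 3.186 (area = (16/2)·3.186²·sin(360°/16) = 31.07 mm²); Taking the union: only the r=3.5 sphere at (5.5, -4) is present, so the union is just that shape — area = 31.07 mm². Overall, the cross-section is a single solid region. Net area = 31.07 mm².

31.07 mm²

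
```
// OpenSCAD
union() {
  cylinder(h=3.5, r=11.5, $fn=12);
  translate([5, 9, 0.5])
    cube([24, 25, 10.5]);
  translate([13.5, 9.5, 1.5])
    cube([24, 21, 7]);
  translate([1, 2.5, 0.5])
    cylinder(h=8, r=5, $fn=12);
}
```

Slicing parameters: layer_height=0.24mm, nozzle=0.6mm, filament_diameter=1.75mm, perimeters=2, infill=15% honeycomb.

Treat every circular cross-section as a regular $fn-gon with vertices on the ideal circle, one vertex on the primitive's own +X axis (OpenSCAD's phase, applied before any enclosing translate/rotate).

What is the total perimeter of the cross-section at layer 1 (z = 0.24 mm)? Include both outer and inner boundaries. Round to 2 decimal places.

At z = 0.24 mm: the r=11.5 cylinder contributes a regular 12-gon of circumradius 11.5 (perimeter = 2·12·11.500·sin(180°/12) = 71.43 mm); the cube at (5, 9) does not reach this height (z outside [0.5, 11]); the cube at (13.5, 9.5) is absent (z outside [1.5, 8.5]); the cylinder at (1, 2.5) is absent (z outside [0.5, 8.5]); Combining (union): only the r=11.5 cylinder is present, so the union is just that shape — boundary = 71.43 mm. Overall, the cross-section is a single solid region. Total boundary length (outer) = 71.43 mm.

71.43 mm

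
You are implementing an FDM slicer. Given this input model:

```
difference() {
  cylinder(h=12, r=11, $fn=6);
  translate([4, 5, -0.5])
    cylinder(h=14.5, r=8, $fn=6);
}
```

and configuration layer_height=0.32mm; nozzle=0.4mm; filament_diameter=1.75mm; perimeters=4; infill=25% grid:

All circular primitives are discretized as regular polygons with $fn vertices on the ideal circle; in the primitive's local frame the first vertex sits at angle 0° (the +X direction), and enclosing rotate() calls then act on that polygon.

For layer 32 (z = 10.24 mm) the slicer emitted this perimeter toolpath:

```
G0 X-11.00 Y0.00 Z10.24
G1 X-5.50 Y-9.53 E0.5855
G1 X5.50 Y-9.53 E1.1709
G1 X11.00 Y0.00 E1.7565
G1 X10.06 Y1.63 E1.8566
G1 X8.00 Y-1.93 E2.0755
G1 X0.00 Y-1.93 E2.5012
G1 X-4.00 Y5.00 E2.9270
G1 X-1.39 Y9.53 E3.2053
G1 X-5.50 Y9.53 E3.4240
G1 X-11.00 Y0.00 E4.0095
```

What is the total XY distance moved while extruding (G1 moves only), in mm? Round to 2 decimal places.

75.34 mm

Sum the Euclidean lengths of each G1 segment: total = 75.34 mm.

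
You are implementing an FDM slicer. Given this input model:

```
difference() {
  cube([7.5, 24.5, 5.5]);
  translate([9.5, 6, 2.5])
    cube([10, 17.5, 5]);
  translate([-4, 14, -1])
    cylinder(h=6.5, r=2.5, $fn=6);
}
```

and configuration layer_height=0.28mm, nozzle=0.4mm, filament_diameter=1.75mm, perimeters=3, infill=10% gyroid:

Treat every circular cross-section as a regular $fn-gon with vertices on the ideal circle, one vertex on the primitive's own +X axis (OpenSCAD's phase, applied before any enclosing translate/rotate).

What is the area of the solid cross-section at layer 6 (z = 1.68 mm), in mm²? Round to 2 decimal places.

At z = 1.68 mm: the cube (footprint 7.5×24.5) is included at this height (area 183.75 mm²); the cube at (9.5, 6) is not intersected at this z (z outside [2.5, 7.5]); the r=2.5 cylinder at (-4, 14) contributes a regular 6-gon of circumradius 2.5 (area = (6/2)·2.500²·sin(360°/6) = 16.24 mm²); Subtracting the remaining from the first: starting from the 7.5×24.5 cube (183.75 mm²), the r=2.5 cylinder at (-4, 14) misses the remaining region (no effect) — area = 183.75 mm². Overall, the cross-section is a single solid region. Net area = 183.75 mm².

183.75 mm²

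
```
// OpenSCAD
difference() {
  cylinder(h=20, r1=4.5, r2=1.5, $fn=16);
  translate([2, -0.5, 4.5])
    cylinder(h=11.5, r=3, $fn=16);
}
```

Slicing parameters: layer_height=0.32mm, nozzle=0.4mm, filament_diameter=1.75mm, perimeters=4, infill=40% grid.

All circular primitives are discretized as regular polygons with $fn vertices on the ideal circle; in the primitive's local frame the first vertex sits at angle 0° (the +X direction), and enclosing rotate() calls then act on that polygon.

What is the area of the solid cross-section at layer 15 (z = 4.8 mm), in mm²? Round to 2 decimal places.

At z = 4.8 mm: the cone: at t=0.240 of its height the radius interpolates to r₁+(r₂−r₁)t = 3.780, giving a regular 16-gon of that circumradius (area = (16/2)·3.780²·sin(360°/16) = 43.74 mm²); the r=3 cylinder at (2, -0.5) gives a regular 16-gon of circumradius 3 (constant along its height) (area = (16/2)·3.000²·sin(360°/16) = 27.55 mm²); Subtracting the remaining from the first: starting from the cone (43.74 mm²), the r=3 cylinder at (2, -0.5) partially overlaps it — only the 21.04 mm² overlap (of its 27.55 mm²) is removed, clipping the outline — area = 22.71 mm². Overall, the cross-section is a single solid region. Net area = 22.71 mm².

22.71 mm²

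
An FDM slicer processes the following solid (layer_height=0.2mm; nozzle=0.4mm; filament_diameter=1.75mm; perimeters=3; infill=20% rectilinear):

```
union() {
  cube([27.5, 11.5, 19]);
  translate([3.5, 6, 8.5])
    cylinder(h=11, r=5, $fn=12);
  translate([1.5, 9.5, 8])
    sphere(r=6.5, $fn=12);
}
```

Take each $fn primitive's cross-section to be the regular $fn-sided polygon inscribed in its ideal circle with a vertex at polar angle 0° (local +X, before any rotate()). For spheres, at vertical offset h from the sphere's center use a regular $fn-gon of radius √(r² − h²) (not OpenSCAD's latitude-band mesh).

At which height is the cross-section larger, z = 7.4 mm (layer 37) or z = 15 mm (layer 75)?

Layer 37 (z = 7.4): the cube (footprint 27.5×11.5) is included at this height (area 316.25 mm²); the cylinder at (3.5, 6) does not reach this height (z outside [8.5, 19.5]); the sphere at (1.5, 9.5): section is a regular 12-gon, circumradius = √(r²−h²) = √(6.5²−0.6²) = 6.472 (area = (12/2)·6.472²·sin(360°/12) = 125.67 mm²); Merging all regions: the regions partially overlap — summed areas 441.92 mm² minus the doubly-counted overlap 56.23 mm² gives 385.69 mm² — area = 385.69 mm². So its area = 385.69 mm². Layer 75 (z = 15): the cube (footprint 27.5×11.5) is included at this height (area 316.25 mm²); the r=5 cylinder at (3.5, 6) gives a regular 12-gon of circumradius 5 (constant along its height) (area = (12/2)·5.000²·sin(360°/12) = 75.00 mm²); the sphere at (1.5, 9.5) is absent (|z−center|=7.000 > r=6.5); Combining (union): the regions partially overlap — summed areas 391.25 mm² minus the doubly-counted overlap 68.49 mm² gives 322.76 mm² — area = 322.76 mm². So its area = 322.76 mm². Layer 37 is larger (385.69 vs 322.76 mm²).

layer 37 (z = 7.4 mm)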